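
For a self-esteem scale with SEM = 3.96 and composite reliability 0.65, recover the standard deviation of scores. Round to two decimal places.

6.69

SD = SEM / √(1 − r) = 3.96 / √0.3500 ≈ 3.96 / 0.5916 ≈ 6.6936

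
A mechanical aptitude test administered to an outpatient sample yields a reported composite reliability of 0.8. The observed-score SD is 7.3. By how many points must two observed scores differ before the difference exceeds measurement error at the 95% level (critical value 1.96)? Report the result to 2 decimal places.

SEM = 7.3000 · √(1 − 0.8000) = 7.3000 · √0.2000 ≃ 7.3000 · 0.4472 ≃ 3.2647
Standard error of the difference = 3.2647·√2 ≃ 4.6169
Minimum reliable difference = 1.96 · SE_diff ≃ 1.96 · 4.6169 ≃ 9.0492

9.05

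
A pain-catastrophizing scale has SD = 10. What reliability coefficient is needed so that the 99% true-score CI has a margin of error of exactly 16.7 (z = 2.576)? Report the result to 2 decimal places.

0.58

Required SEM = 16.7 / 2.576 ≈ 6.4829
r = 1 − (6.4829/10)² ≈ 1 − 0.4203 ≈ 0.5797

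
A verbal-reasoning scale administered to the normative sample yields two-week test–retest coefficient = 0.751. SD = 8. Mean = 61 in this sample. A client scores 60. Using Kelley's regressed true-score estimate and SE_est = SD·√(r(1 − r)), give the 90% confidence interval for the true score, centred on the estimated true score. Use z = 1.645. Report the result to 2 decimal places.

T̂ = 0.75100(60) + 0.24900(61) ≈ 60.24900
SE_est = 8.00000*√(0.75100*0.24900) ≈ 3.45947
90% CI: 60.24900 ± 5.69083 ≈ (54.55817, 65.93983)

[54.56, 65.94]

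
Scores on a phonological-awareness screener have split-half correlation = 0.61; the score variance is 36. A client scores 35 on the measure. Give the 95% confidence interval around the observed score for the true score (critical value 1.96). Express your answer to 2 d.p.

[29.21, 40.79]

σ = 36^(1/2) = 6.000
Full-length reliability (Spearman-Brown) = 2(0.61)/(1+0.61) ≈ 0.758
SEM = 6.000×√(1 − 0.758) ≈ 2.953
1.96 × SEM ≈ 5.788
CI = 35 ± 5.788 → [29.212, 40.788]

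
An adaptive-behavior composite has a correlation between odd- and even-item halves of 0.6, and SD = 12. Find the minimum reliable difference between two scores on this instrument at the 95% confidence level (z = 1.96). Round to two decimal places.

Full-length reliability (Spearman-Brown) = 2(0.6)/(1+0.6) ≃ 0.7500
The standard error of measurement is 12.0000×√(1 − 0.7500) ≃ 12.0000×0.5000 ≃ 6.0000.
Standard error of the difference = 6.0000·√2 ≃ 8.4853
Smallest detectable difference = 1.96×8.4853 ≃ 16.6312

16.63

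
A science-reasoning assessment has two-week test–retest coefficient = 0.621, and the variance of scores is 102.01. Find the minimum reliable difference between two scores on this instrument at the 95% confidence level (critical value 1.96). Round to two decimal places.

17.24

σ = 102.01^(1/2) = 10.1000
SEM = 10.1000 · √(1 − 0.6210) = 10.1000 · √0.3790 ≈ 10.1000 · 0.6156 ≈ 6.2179
Standard error of the difference = 6.2179·√2 ≈ 8.7934
Smallest detectable difference = 1.96·8.7934 ≈ 17.2350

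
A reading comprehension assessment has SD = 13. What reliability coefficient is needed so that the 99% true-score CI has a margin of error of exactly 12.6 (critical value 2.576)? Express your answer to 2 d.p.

0.86

Required SEM = 12.6 / 2.576 ≈ 4.8913
Required reliability = 1 − (SEM/SD)² = 1 − 0.1416 ≈ 0.8584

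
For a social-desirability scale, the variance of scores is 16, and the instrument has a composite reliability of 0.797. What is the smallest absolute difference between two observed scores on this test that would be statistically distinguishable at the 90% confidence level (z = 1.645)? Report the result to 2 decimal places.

4.19

SD = √16 = 4.0000
SEM = 4.0000·√(1 − 0.7970) ≈ 1.8022
SE_diff = SEM · √2 ≈ 1.8022 · 1.4142 ≈ 2.5487
Minimum reliable difference = 1.645 · SE_diff ≈ 1.645 · 2.5487 ≈ 4.1927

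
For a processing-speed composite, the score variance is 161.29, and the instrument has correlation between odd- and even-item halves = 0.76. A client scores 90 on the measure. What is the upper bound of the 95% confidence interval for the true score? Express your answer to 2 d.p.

σ = 161.29^(1/2) = 12.7000
Spearman-Brown: r = 2(0.76) / (1 + 0.76) = 1.5200 / 1.7600 ≃ 0.8636
SEM = 12.7000×√(1 − 0.8636) ≃ 4.6898
1.96 × SEM ≃ 9.1920
Upper bound: 90 + 9.1920 = 99.1920

99.19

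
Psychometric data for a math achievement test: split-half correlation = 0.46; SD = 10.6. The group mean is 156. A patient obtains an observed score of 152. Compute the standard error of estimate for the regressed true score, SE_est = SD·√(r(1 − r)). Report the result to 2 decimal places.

5.12

Spearman-Brown: r = 2(0.46) / (1 + 0.46) = 0.920 / 1.460 ≈ 0.630
SE_est = SD * √(r(1 − r)) = 10.600 * √0.233 ≈ 10.600 * 0.483 ≈ 5.117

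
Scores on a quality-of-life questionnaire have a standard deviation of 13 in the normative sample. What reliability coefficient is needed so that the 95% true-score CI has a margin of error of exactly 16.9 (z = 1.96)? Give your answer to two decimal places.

SEM needed = half-width / z = 16.9/1.96 ≈ 8.622
r = 1 − (8.622/13)² ≈ 1 − 0.440 ≈ 0.560

0.56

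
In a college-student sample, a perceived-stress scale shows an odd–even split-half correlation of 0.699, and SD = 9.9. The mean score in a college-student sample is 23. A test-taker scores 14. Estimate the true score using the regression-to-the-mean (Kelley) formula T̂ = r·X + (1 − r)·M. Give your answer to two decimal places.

15.59

Full-length reliability (Spearman-Brown) = 2(0.699)/(1+0.699) ≈ 0.8228
T̂ = r·X + (1 − r)·M = 0.8228·14 + 0.1772·23 ≈ 11.5197 + 4.0747 ≈ 15.5945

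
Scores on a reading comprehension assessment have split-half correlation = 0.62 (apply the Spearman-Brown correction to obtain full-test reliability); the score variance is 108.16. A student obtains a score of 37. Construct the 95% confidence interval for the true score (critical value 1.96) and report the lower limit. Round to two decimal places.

σ = 108.16^(1/2) = 10.400
r_full = 2·0.62 / (1 + 0.62) ≈ 0.765
SEM = 10.400 * √(1 − 0.765) = 10.400 * √0.235 ≈ 10.400 * 0.484 ≈ 5.037
Margin = 1.96 * 5.037 ≈ 9.872
Lower limit = 37 − 9.872 ≈ 27.128

27.13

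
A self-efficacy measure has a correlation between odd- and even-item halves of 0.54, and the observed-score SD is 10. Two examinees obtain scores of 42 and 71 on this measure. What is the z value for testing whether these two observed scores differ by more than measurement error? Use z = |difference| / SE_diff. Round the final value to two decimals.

3.75

Full-length reliability (Spearman-Brown) = 2(0.54)/(1+0.54) ≈ 0.701
SEM = 10.000 · √(1 − 0.701) = 10.000 · √0.299 ≈ 10.000 · 0.547 ≈ 5.465
SE_diff = SEM · √2 ≈ 5.465 · 1.414 ≈ 7.729
z = |42 − 71| / 7.729 = 29 / 7.729 ≈ 3.752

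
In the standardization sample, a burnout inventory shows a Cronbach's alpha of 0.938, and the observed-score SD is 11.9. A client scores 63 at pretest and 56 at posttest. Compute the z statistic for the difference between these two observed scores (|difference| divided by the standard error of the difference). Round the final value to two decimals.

1.67

SEM = 11.9000 × √(1 − 0.9380) = 11.9000 × √0.0620 ≃ 11.9000 × 0.2490 ≃ 2.9631
Standard error of the difference = 2.9631·√2 ≃ 4.1904
z = |63 − 56| / 4.1904 = 7 / 4.1904 ≃ 1.6705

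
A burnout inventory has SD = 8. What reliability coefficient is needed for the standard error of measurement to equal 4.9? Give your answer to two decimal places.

0.62

Required reliability = 1 − (SEM/SD)² = 1 − 0.37516 ≈ 0.62484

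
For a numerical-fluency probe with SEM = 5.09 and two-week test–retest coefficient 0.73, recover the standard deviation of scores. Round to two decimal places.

SD = SEM / √(1 − r) = 5.09 / √0.2700 ≈ 5.09 / 0.5196 ≈ 9.7957

9.80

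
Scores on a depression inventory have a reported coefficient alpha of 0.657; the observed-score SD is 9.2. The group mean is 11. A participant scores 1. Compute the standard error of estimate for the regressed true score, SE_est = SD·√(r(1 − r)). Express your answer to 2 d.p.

SE_est = SD × √(r(1 − r)) = 9.200 × √0.225 ≃ 9.200 × 0.475 ≃ 4.367

4.37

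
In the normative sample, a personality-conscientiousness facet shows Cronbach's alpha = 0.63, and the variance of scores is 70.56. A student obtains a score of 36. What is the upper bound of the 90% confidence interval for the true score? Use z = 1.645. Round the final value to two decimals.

SD = √70.56 = 8.4000
SEM = 8.4000 × √(1 − 0.6300) = 8.4000 × √0.3700 ≈ 8.4000 × 0.6083 ≈ 5.1095
Half-width = 1.645×5.1095 ≈ 8.4052
Upper limit = 36 + 8.4052 ≈ 44.4052

44.41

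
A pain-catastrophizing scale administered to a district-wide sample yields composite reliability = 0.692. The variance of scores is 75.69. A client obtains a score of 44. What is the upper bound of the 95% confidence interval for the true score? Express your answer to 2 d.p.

SD = √75.69 ≈ 8.7000
SEM = 8.7000 · √(1 − 0.6920) = 8.7000 · √0.3080 ≈ 8.7000 · 0.5550 ≈ 4.8283
Margin = 1.96 · 4.8283 ≈ 9.4635
Upper bound: 44 + 9.4635 = 53.4635

53.46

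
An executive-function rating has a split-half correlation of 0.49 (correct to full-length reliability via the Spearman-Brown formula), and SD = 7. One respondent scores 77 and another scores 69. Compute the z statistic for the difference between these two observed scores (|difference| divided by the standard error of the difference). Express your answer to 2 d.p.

1.38

Spearman-Brown: r = 2(0.49) / (1 + 0.49) = 0.980 / 1.490 ≈ 0.658
SEM = 7.000*√(1 − 0.658) ≈ 4.095
Standard error of the difference = 4.095·√2 ≈ 5.792
z = 8 / 5.792 ≈ 1.381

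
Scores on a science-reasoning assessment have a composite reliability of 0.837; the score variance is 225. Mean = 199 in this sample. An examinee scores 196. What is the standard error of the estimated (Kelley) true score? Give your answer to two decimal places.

SD = √225 ≃ 15.000
SE_est = SD × √(r(1 − r)) = 15.000 × √0.136 ≃ 15.000 × 0.369 ≃ 5.540

5.54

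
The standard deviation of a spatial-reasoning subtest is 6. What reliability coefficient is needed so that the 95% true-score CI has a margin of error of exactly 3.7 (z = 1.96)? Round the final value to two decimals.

SEM needed = half-width / z = 3.7/1.96 ≈ 1.888
r = 1 − (1.888/6)² ≈ 1 − 0.099 ≈ 0.901

0.90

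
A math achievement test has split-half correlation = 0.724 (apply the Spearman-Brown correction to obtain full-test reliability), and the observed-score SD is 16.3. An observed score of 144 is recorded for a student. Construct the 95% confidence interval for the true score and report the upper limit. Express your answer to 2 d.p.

Spearman-Brown: r = 2(0.724) / (1 + 0.724) = 1.448 / 1.724 ≈ 0.840
SEM = 16.300 * √(1 − 0.840) = 16.300 * √0.160 ≈ 16.300 * 0.400 ≈ 6.522
Margin = 1.96 * 6.522 ≈ 12.783
Upper limit = 144 + 12.783 ≈ 156.783

156.78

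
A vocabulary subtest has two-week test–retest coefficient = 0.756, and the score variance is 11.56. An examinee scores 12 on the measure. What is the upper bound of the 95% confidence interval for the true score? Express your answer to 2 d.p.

15.29

σ = 11.56^(1/2) = 3.400
SEM = 3.400 · √(1 − 0.756) = 3.400 · √0.244 ≈ 3.400 · 0.494 ≈ 1.679
Margin = 1.96 · 1.679 ≈ 3.292
Upper bound: 12 + 3.292 = 15.292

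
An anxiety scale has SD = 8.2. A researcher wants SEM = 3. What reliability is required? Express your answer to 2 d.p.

0.87

r = 1 − (3.000/8.2)² ≃ 1 − 0.134 ≃ 0.866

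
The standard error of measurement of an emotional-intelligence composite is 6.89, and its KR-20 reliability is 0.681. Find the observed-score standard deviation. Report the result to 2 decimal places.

SD = 6.89 / √(1 − 0.681) ≈ 12.19899

12.20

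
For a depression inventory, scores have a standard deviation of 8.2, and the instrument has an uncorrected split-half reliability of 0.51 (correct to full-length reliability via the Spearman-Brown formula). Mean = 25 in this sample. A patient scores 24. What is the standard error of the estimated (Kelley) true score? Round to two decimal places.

3.84

Spearman-Brown: r = 2(0.51) / (1 + 0.51) = 1.020 / 1.510 ≈ 0.675
SE_est = SD · √(r(1 − r)) = 8.200 · √0.219 ≈ 8.200 · 0.468 ≈ 3.839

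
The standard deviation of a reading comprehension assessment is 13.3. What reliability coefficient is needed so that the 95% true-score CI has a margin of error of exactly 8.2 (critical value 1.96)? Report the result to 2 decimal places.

0.90

Required SEM = 8.2 / 1.96 ≈ 4.1837
r = 1 − (4.1837/13.3)² ≈ 1 − 0.0989 ≈ 0.9011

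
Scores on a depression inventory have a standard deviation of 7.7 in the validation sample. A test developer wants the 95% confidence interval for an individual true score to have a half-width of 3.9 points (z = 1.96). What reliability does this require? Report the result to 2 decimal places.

Required SEM = 3.9 / 1.96 ≈ 1.9898
Required reliability = 1 − (SEM/SD)² = 1 − 0.0668 ≈ 0.9332

0.93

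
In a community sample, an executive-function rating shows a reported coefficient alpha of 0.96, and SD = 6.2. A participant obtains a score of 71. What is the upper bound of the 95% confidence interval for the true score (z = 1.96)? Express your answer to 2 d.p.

73.43

SEM = 6.200 × √(1 − 0.960) = 6.200 × √0.040 ≈ 6.200 × 0.200 ≈ 1.240
Half-width = 1.96×1.240 ≈ 2.430
Upper limit = 71 + 2.430 ≈ 73.430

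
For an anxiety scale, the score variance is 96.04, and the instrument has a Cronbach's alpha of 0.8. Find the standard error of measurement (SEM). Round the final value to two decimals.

4.38

σ = 96.04^(1/2) = 9.800
The standard error of measurement is 9.800*√(1 − 0.800) ≈ 9.800*0.447 ≈ 4.383.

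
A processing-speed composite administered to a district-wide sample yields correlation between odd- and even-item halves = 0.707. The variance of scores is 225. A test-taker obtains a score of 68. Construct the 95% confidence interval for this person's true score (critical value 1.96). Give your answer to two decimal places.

SD = √225 = 15.0000
Spearman-Brown: r = 2(0.707) / (1 + 0.707) = 1.4140 / 1.7070 ≃ 0.8284
SEM = 15.0000×√(1 − 0.8284) ≃ 6.2145
1.96 × SEM ≃ 12.1805
95% CI: 68 ± 12.1805 = [55.8195, 80.1805]

[55.82, 80.18]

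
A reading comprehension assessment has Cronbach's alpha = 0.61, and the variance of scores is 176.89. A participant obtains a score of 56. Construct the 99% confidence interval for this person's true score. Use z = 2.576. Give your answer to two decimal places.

SD = √176.89 ≈ 13.300
SEM = 13.300×√(1 − 0.610) ≈ 8.306
Margin = 2.576 × 8.306 ≈ 21.396
Interval: (34.604, 77.396)

[34.60, 77.40]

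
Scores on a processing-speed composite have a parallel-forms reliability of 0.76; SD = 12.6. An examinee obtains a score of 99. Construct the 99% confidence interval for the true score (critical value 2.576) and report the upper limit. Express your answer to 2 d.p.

SEM = 12.6000·√(1 − 0.7600) ≈ 6.1727
Half-width = 2.576·6.1727 ≈ 15.9009
Upper bound: 99 + 15.9009 = 114.9009

114.90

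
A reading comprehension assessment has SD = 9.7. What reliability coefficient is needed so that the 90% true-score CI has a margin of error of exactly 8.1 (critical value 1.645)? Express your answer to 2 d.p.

0.74

Required SEM = 8.1 / 1.645 ≈ 4.924
Required reliability = 1 − (SEM/SD)² = 1 − 0.258 ≈ 0.742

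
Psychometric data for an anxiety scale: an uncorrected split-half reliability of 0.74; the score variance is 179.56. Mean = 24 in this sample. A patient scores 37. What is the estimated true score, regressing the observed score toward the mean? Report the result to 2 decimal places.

Spearman-Brown: r = 2(0.74) / (1 + 0.74) = 1.48000 / 1.74000 ≈ 0.85057
Estimated true score = 0.85057×37 + (1 − 0.85057)×24 ≈ 35.05747

35.06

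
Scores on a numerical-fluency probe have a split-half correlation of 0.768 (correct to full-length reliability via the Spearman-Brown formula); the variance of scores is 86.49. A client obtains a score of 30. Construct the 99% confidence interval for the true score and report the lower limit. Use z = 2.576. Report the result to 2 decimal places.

SD = √86.49 = 9.300
Spearman-Brown: r = 2(0.768) / (1 + 0.768) = 1.536 / 1.768 ≈ 0.869
SEM = 9.300 * √(1 − 0.869) = 9.300 * √0.131 ≈ 9.300 * 0.362 ≈ 3.369
2.576 * SEM ≈ 8.678
Lower bound: 30 − 8.678 = 21.322

21.32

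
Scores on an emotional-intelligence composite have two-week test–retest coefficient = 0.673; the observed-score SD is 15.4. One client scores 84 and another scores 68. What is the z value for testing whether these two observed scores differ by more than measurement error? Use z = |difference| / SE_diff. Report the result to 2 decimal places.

1.28

The standard error of measurement is 15.40000*√(1 − 0.67300) ≈ 15.40000*0.57184 ≈ 8.80632.
Standard error of the difference = 8.80632·√2 ≈ 12.45402
z = |84 − 68| / 12.45402 = 16 / 12.45402 ≈ 1.28473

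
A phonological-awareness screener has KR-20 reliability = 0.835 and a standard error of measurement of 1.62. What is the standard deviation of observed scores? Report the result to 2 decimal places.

3.99

σ = SEM·(1 − r)^(−1/2) ≈ 1.62·2.46183 ≈ 3.98816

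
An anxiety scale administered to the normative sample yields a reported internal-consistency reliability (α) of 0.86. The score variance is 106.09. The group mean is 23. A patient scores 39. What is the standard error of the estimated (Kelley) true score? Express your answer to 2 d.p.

SD = √106.09 ≈ 10.3000
SE_est = 10.3000·√[r(1 − r)] ≈ 3.5740

3.57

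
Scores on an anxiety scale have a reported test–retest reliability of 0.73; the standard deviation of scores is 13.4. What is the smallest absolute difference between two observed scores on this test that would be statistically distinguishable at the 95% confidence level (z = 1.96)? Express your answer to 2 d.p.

The standard error of measurement is 13.400×√(1 − 0.730) ≈ 13.400×0.520 ≈ 6.963.
SE_diff = √2 × SEM ≈ 9.847
Smallest detectable difference = 1.96×9.847 ≈ 19.300

19.30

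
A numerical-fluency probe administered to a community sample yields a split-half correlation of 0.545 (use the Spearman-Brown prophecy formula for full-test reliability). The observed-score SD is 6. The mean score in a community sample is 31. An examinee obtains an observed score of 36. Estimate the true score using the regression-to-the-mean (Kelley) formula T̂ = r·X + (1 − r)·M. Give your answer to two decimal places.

Spearman-Brown: r = 2(0.545) / (1 + 0.545) = 1.090 / 1.545 ≃ 0.706
Estimated true score = 0.706·36 + (1 − 0.706)·31 ≃ 34.528

34.53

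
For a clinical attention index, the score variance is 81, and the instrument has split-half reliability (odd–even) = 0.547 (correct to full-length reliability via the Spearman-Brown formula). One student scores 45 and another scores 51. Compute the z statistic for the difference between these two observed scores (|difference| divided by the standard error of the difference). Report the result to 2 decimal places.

0.87

SD = √81 ≈ 9.0000
Full-length reliability (Spearman-Brown) = 2(0.547)/(1+0.547) ≈ 0.7072
SEM = 9.0000 * √(1 − 0.7072) = 9.0000 * √0.2928 ≈ 9.0000 * 0.5411 ≈ 4.8702
Standard error of the difference = 4.8702·√2 ≈ 6.8875
z = 6 / 6.8875 ≈ 0.8711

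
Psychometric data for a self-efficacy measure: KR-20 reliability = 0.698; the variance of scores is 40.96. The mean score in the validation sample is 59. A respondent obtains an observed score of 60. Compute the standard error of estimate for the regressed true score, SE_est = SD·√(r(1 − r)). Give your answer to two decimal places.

2.94

SD = √40.96 = 6.40000
SE_est = 6.40000·√[r(1 − r)] ≃ 2.93840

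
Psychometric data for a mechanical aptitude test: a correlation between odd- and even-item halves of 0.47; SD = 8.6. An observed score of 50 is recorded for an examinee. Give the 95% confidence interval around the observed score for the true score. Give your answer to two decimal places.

r_full = 2·0.47 / (1 + 0.47) ≈ 0.6395
SEM = 8.6000 * √(1 − 0.6395) = 8.6000 * √0.3605 ≈ 8.6000 * 0.6005 ≈ 5.1639
Half-width = 1.96*5.1639 ≈ 10.1212
95% CI: 50 ± 10.1212 = [39.8788, 60.1212]

[39.88, 60.12]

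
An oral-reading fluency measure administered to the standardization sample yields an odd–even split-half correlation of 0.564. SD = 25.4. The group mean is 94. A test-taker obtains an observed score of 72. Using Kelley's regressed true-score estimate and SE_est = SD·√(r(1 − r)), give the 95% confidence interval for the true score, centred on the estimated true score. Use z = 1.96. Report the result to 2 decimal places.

r_full = 2·0.564 / (1 + 0.564) ≈ 0.72123
T̂ = r·X + (1 − r)·M = 0.72123·72 + 0.27877·94 ≈ 51.92839 + 26.20460 ≈ 78.13299
SE_est = 25.40000·√[r(1 − r)] ≈ 11.38924
CI = 78.13299 ± 1.96 · 11.38924 → [55.81008, 100.45590]

[55.81, 100.46]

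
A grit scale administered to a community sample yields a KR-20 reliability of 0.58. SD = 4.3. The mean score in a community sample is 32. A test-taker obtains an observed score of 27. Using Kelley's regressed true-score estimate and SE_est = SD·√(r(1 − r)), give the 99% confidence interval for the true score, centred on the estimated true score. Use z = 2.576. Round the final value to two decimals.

T̂ = 0.580(27) + 0.420(32) ≈ 29.100
SE_est = 4.300·√[r(1 − r)] ≈ 2.122
CI = 29.100 ± 2.576 * 2.122 → [23.633, 34.567]

[23.63, 34.57]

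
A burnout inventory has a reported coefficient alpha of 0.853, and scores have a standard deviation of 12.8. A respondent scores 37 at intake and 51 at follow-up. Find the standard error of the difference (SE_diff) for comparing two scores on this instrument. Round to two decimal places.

The standard error of measurement is 12.8000·√(1 − 0.8530) ≈ 12.8000·0.3834 ≈ 4.9076.
SE_diff = SEM · √2 ≈ 4.9076 · 1.4142 ≈ 6.9404

6.94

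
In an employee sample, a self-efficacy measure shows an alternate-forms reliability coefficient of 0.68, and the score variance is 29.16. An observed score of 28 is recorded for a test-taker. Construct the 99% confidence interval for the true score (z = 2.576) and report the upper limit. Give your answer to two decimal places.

SD = √29.16 ≈ 5.40000
SEM = 5.40000 · √(1 − 0.68000) = 5.40000 · √0.32000 ≈ 5.40000 · 0.56569 ≈ 3.05470
Margin = 2.576 · 3.05470 ≈ 7.86891
Upper limit = 28 + 7.86891 ≈ 35.86891

35.87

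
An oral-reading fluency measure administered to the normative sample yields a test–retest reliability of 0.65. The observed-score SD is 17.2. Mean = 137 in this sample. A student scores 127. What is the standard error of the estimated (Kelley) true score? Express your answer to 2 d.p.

8.20

SE_est = SD · √(r(1 − r)) = 17.2000 · √0.2275 ≈ 17.2000 · 0.4770 ≈ 8.2039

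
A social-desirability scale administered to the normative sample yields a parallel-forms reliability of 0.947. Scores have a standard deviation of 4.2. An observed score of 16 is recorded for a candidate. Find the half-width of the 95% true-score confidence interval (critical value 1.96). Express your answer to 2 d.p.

SEM = 4.200*√(1 − 0.947) ≈ 0.967
Margin = 1.96 * 0.967 ≈ 1.895

1.90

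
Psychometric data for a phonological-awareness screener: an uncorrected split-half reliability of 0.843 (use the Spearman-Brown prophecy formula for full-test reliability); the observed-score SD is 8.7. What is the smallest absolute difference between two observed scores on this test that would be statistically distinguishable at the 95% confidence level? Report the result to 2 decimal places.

7.04

Full-length reliability (Spearman-Brown) = 2(0.843)/(1+0.843) ≈ 0.9148
SEM = 8.7000 * √(1 − 0.9148) = 8.7000 * √0.0852 ≈ 8.7000 * 0.2919 ≈ 2.5393
Standard error of the difference = 2.5393·√2 ≈ 3.5910
Smallest detectable difference = 1.96*3.5910 ≈ 7.0385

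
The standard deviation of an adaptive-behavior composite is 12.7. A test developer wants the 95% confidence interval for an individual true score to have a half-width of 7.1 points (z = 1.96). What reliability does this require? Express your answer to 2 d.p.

SEM needed = half-width / z = 7.1/1.96 ≃ 3.6224
Required reliability = 1 − (SEM/SD)² = 1 − 0.0814 ≃ 0.9186

0.92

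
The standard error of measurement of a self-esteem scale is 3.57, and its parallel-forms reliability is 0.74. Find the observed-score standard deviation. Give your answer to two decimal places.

SD = 3.57 / √(1 − 0.74) ≈ 7.0013

7.00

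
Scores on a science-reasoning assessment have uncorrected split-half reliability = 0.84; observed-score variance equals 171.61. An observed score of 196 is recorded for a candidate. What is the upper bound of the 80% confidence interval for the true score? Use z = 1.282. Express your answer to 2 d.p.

σ = 171.61^(1/2) = 13.1000
Spearman-Brown: r = 2(0.84) / (1 + 0.84) = 1.6800 / 1.8400 ≈ 0.9130
SEM = 13.1000*√(1 − 0.9130) ≈ 3.8630
Margin = 1.282 * 3.8630 ≈ 4.9523
Upper bound: 196 + 4.9523 = 200.9523

200.95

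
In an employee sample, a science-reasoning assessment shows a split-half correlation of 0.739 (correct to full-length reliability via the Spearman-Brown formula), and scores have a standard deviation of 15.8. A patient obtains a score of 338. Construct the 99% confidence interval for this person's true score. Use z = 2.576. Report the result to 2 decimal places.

[322.23, 353.77]

Spearman-Brown: r = 2(0.739) / (1 + 0.739) = 1.478 / 1.739 ≈ 0.850
SEM = 15.800·√(1 − 0.850) ≈ 6.121
2.576 · SEM ≈ 15.768
99% CI: 338 ± 15.768 = [322.232, 353.768]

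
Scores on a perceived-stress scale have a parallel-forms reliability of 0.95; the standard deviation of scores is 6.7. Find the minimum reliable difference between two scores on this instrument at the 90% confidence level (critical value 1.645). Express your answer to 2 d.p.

3.49

SEM = 6.700 · √(1 − 0.950) = 6.700 · √0.050 ≈ 6.700 · 0.224 ≈ 1.498
Standard error of the difference = 1.498·√2 ≈ 2.119
Minimum reliable difference = 1.645 · SE_diff ≈ 1.645 · 2.119 ≈ 3.485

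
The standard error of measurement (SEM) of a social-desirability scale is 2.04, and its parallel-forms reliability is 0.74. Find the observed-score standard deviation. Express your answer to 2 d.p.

4.00

SD = SEM / √(1 − r) = 2.04 / √0.2600 ≃ 2.04 / 0.5099 ≃ 4.0008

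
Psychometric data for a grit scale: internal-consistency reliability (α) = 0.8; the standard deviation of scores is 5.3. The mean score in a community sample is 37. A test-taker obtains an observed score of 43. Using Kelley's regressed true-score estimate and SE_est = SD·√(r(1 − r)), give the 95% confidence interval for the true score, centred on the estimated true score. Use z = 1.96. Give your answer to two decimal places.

Estimated true score = 0.80000×43 + (1 − 0.80000)×37 ≈ 41.80000
SE_est = SD × √(r(1 − r)) = 5.30000 × √0.16000 ≈ 5.30000 × 0.40000 ≈ 2.12000
CI = 41.80000 ± 1.96 × 2.12000 → [37.64480, 45.95520]

[37.64, 45.96]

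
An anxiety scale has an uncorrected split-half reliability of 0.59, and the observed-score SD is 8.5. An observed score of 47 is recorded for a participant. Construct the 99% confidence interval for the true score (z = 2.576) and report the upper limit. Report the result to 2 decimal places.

58.12

Full-length reliability (Spearman-Brown) = 2(0.59)/(1+0.59) ≃ 0.7421
SEM = 8.5000 * √(1 − 0.7421) = 8.5000 * √0.2579 ≃ 8.5000 * 0.5078 ≃ 4.3163
Half-width = 2.576*4.3163 ≃ 11.1188
Upper bound: 47 + 11.1188 = 58.1188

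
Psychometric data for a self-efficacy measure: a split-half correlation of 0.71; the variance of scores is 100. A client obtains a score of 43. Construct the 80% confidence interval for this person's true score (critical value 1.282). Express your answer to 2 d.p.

[37.72, 48.28]

SD = √100 = 10.00000
Full-length reliability (Spearman-Brown) = 2(0.71)/(1+0.71) ≈ 0.83041
The standard error of measurement is 10.00000×√(1 − 0.83041) ≈ 10.00000×0.41181 ≈ 4.11814.
Margin = 1.282 × 4.11814 ≈ 5.27945
CI = 43 ± 5.27945 → [37.72055, 48.27945]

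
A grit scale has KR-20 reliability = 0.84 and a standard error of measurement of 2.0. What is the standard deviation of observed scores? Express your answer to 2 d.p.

σ = SEM·(1 − r)^(−1/2) ≈ 2.0×2.50000 ≈ 5.00000

5.00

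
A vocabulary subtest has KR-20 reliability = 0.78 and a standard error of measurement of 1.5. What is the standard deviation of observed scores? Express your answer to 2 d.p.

3.20

SD = SEM / √(1 − r) = 1.5 / √0.2200 ≈ 1.5 / 0.4690 ≈ 3.1980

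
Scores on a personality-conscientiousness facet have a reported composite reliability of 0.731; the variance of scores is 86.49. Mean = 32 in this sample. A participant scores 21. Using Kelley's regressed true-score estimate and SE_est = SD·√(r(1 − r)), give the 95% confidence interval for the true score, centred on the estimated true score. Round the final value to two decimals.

SD = √86.49 = 9.3000
Estimated true score = 0.7310*21 + (1 − 0.7310)*32 ≈ 23.9590
SE_est = 9.3000*√(0.7310*0.2690) ≈ 4.1240
95% CI: 23.9590 ± 8.0830 ≈ (15.8760, 32.0420)

[15.88, 32.04]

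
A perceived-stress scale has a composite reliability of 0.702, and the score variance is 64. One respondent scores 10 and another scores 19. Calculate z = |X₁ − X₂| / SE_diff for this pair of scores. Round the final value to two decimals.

1.46

SD = √64 = 8.00000
SEM = 8.00000 × √(1 − 0.70200) = 8.00000 × √0.29800 ≈ 8.00000 × 0.54589 ≈ 4.36715
SE_diff = √2 × SEM ≈ 6.17608
z = 9 / 6.17608 ≈ 1.45723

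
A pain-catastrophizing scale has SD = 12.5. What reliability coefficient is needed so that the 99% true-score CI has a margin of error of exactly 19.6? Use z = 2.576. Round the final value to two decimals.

0.63

Required SEM = 19.6 / 2.576 ≈ 7.6087
r = 1 − (SEM / SD)² = 1 − (7.6087 / 12.5)² ≈ 1 − 0.3705 ≈ 0.6295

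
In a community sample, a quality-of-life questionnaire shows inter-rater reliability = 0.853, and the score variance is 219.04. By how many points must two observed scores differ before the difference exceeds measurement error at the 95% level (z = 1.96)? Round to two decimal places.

σ = 219.04^(1/2) = 14.800
SEM = 14.800×√(1 − 0.853) ≈ 5.674
SE_diff = √2 × SEM ≈ 8.025
Minimum reliable difference = 1.96 × SE_diff ≈ 1.96 × 8.025 ≈ 15.729

15.73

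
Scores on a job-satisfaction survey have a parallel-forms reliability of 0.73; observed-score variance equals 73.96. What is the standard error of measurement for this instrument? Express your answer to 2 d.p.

4.47

σ = 73.96^(1/2) = 8.600
SEM = 8.600 × √(1 − 0.730) = 8.600 × √0.270 ≈ 8.600 × 0.520 ≈ 4.469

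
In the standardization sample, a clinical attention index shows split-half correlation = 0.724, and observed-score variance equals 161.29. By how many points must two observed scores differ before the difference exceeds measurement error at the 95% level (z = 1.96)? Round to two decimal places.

14.09

σ = 161.29^(1/2) = 12.700
Full-length reliability (Spearman-Brown) = 2(0.724)/(1+0.724) ≃ 0.840
The standard error of measurement is 12.700*√(1 − 0.840) ≃ 12.700*0.400 ≃ 5.081.
SE_diff = √2 * SEM ≃ 7.186
Minimum reliable difference = 1.96 * SE_diff ≃ 1.96 * 7.186 ≃ 14.085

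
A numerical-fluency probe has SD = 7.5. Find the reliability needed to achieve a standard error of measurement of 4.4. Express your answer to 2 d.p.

0.66

r = 1 − (SEM / SD)² = 1 − (4.4000 / 7.5)² ≈ 1 − 0.3442 ≈ 0.6558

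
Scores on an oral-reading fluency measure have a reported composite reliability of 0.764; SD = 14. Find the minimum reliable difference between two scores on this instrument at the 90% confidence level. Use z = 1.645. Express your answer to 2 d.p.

15.82

SEM = 14.000·√(1 − 0.764) ≈ 6.801
SE_diff = SEM · √2 ≈ 6.801 · 1.414 ≈ 9.618
Minimum reliable difference = 1.645 · SE_diff ≈ 1.645 · 9.618 ≈ 15.822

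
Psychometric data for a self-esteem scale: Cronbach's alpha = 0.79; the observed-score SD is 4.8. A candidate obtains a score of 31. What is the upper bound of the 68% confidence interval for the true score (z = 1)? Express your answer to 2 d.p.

SEM = 4.8000 · √(1 − 0.7900) = 4.8000 · √0.2100 ≈ 4.8000 · 0.4583 ≈ 2.1996
Half-width = 1·2.1996 ≈ 2.1996
Upper bound: 31 + 2.1996 = 33.1996

33.20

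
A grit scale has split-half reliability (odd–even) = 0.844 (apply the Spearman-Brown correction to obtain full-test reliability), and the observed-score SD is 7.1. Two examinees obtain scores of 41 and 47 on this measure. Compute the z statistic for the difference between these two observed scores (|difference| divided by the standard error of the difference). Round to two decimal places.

Spearman-Brown: r = 2(0.844) / (1 + 0.844) = 1.688 / 1.844 ≈ 0.915
SEM = 7.100×√(1 − 0.915) ≈ 2.065
SE_diff = SEM × √2 ≈ 2.065 × 1.414 ≈ 2.920
z = |41 − 47| / 2.920 = 6 / 2.920 ≈ 2.054

2.05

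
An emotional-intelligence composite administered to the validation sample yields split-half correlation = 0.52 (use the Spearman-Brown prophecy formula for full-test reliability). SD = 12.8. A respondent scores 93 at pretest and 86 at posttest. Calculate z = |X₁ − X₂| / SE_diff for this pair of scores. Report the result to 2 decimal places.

0.69

r_full = 2·0.52 / (1 + 0.52) ≈ 0.6842
SEM = 12.8000 · √(1 − 0.6842) = 12.8000 · √0.3158 ≈ 12.8000 · 0.5620 ≈ 7.1930
SE_diff = √2 · SEM ≈ 10.1724
z = 7 / 10.1724 ≈ 0.6881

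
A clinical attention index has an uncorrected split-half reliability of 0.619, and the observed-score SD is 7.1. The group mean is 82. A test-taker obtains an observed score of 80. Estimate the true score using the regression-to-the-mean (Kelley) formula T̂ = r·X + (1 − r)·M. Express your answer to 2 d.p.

80.47

Spearman-Brown: r = 2(0.619) / (1 + 0.619) = 1.238 / 1.619 ≈ 0.765
T̂ = r·X + (1 − r)·M = 0.765·80 + 0.235·82 ≈ 61.174 + 19.297 ≈ 80.471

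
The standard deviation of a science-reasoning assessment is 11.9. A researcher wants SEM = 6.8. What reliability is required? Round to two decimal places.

0.67

Required reliability = 1 − (SEM/SD)² = 1 − 0.327 ≃ 0.673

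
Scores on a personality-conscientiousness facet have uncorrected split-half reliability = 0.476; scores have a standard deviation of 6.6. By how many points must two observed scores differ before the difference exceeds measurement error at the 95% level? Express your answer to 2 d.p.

r_full = 2·0.476 / (1 + 0.476) ≈ 0.64499
The standard error of measurement is 6.60000*√(1 − 0.64499) ≈ 6.60000*0.59583 ≈ 3.93248.
SE_diff = √2 * SEM ≈ 5.56136
Minimum reliable difference = 1.96 * SE_diff ≈ 1.96 * 5.56136 ≈ 10.90028

10.90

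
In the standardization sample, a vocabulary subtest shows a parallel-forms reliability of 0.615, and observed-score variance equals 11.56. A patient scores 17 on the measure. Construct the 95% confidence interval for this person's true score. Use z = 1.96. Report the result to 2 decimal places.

SD = √11.56 = 3.4000
SEM = 3.4000 × √(1 − 0.6150) = 3.4000 × √0.3850 ≈ 3.4000 × 0.6205 ≈ 2.1096
Half-width = 1.96×2.1096 ≈ 4.1349
95% CI: 17 ± 4.1349 = [12.8651, 21.1349]

[12.87, 21.13]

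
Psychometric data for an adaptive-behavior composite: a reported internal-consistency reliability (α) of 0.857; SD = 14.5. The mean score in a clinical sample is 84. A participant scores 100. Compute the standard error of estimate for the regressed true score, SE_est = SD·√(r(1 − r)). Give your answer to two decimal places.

SE_est = SD × √(r(1 − r)) = 14.5000 × √0.1226 ≃ 14.5000 × 0.3501 ≃ 5.0761

5.08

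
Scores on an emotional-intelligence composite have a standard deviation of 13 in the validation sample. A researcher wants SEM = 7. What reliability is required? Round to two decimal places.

0.71

r = 1 − (7.000/13)² ≃ 1 − 0.290 ≃ 0.710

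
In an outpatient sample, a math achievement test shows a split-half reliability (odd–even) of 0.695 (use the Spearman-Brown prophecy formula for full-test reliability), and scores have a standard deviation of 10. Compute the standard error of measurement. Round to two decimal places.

4.24

Full-length reliability (Spearman-Brown) = 2(0.695)/(1+0.695) ≈ 0.8201
The standard error of measurement is 10.0000*√(1 − 0.8201) ≈ 10.0000*0.4242 ≈ 4.2419.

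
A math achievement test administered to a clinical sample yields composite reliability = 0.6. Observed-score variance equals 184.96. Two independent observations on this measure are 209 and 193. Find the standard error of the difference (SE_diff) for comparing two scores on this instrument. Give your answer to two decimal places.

σ = 184.96^(1/2) = 13.6000
SEM = 13.6000 * √(1 − 0.6000) = 13.6000 * √0.4000 ≈ 13.6000 * 0.6325 ≈ 8.6014
Standard error of the difference = 8.6014·√2 ≈ 12.1642

12.16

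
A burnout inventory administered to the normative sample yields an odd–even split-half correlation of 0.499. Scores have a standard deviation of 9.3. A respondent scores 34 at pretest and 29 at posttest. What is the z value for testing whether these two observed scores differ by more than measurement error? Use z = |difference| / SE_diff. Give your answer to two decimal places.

Spearman-Brown: r = 2(0.499) / (1 + 0.499) = 0.99800 / 1.49900 ≈ 0.66578
SEM = 9.30000·√(1 − 0.66578) ≈ 5.37652
Standard error of the difference = 5.37652·√2 ≈ 7.60354
z = 5 / 7.60354 ≈ 0.65759

0.66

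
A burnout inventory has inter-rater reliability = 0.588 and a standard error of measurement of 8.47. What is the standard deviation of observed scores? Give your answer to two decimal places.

σ = SEM·(1 − r)^(−1/2) ≈ 8.47×1.558 ≈ 13.196

13.20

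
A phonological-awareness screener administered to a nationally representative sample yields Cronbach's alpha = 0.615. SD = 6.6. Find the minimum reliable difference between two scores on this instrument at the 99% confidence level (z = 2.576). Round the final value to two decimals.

14.92

SEM = 6.600 · √(1 − 0.615) = 6.600 · √0.385 ≃ 6.600 · 0.620 ≃ 4.095
Standard error of the difference = 4.095·√2 ≃ 5.791
Minimum reliable difference = 2.576 · SE_diff ≃ 2.576 · 5.791 ≃ 14.919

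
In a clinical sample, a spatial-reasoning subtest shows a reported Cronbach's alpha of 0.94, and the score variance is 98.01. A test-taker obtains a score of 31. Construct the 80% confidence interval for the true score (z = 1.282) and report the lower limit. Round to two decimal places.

27.89

SD = √98.01 = 9.900
SEM = 9.900 * √(1 − 0.940) = 9.900 * √0.060 ≈ 9.900 * 0.245 ≈ 2.425
1.282 * SEM ≈ 3.109
Lower limit = 31 − 3.109 ≈ 27.891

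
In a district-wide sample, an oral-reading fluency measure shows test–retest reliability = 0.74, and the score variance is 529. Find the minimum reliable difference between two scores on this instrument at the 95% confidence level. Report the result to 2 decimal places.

SD = √529 = 23.0000
The standard error of measurement is 23.0000*√(1 − 0.7400) ≃ 23.0000*0.5099 ≃ 11.7277.
Standard error of the difference = 11.7277·√2 ≃ 16.5855
Minimum reliable difference = 1.96 * SE_diff ≃ 1.96 * 16.5855 ≃ 32.5077

32.51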